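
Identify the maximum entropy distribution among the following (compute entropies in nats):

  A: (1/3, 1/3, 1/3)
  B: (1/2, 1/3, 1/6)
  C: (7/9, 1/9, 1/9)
A

For a discrete distribution over n outcomes, entropy is maximized by the uniform distribution.

Computing entropies:
H(A) = 1.0986 nats
H(B) = 1.0114 nats
H(C) = 0.6837 nats

The uniform distribution (where all probabilities equal 1/3) achieves the maximum entropy of log_e(3) = 1.0986 nats.

Distribution A has the highest entropy.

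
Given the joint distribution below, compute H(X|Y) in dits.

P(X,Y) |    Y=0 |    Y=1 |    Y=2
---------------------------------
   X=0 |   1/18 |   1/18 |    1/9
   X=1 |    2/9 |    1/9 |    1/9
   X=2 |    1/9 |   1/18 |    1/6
0.4440 dits

Using the chain rule: H(X|Y) = H(X,Y) - H(Y)

First, compute H(X,Y) = 0.9082 dits

Marginal P(Y) = (7/18, 2/9, 7/18)
H(Y) = 0.4642 dits

H(X|Y) = H(X,Y) - H(Y) = 0.9082 - 0.4642 = 0.4440 dits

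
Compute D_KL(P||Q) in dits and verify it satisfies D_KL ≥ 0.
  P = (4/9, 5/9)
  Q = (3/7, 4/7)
0.0002 dits

KL divergence satisfies the Gibbs inequality: D_KL(P||Q) ≥ 0 for all distributions P, Q.

D_KL(P||Q) = Σ p(x) log(p(x)/q(x))
Term by term:
  x=0: 4/9 × log_10[(4/9)/(3/7)] = 0.0070
  x=1: 5/9 × log_10[(5/9)/(4/7)] = -0.0068
D_KL(P||Q) = 0.0002 dits

D_KL(P||Q) = 0.0002 ≥ 0 ✓

This non-negativity is a fundamental property: relative entropy cannot be negative because it measures how different Q is from P.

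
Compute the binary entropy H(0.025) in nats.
0.1169 nats

The binary entropy function is:
H(p) = -p log(p) - (1-p) log(1-p)

H(0.025) = -0.025 × log_e(0.025) - 0.975 × log_e(0.975)
H(0.025) = 0.1169 nats

Note: Binary entropy is maximized at p=0.5 (H=1 bit) and minimized at p=0 or p=1 (H=0).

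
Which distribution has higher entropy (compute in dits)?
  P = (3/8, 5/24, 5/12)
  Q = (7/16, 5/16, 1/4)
Q

Computing entropies in dits:
H(P) = 0.4601
H(Q) = 0.4654

Distribution Q has higher entropy.

Intuition: The distribution closer to uniform (more spread out) has higher entropy.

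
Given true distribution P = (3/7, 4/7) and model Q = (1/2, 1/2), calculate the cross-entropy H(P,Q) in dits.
0.3010 dits

Cross-entropy: H(P,Q) = -Σ p(x) log q(x)

Alternatively: H(P,Q) = H(P) + D_KL(P||Q)
H(P) = 0.2966 dits
D_KL(P||Q) = 0.0044 dits

H(P,Q) = 0.2966 + 0.0044 = 0.3010 dits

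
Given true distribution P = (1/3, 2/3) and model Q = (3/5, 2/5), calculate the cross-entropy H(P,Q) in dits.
0.3392 dits

Cross-entropy: H(P,Q) = -Σ p(x) log q(x)

Alternatively: H(P,Q) = H(P) + D_KL(P||Q)
H(P) = 0.2764 dits
D_KL(P||Q) = 0.0628 dits

H(P,Q) = 0.2764 + 0.0628 = 0.3392 dits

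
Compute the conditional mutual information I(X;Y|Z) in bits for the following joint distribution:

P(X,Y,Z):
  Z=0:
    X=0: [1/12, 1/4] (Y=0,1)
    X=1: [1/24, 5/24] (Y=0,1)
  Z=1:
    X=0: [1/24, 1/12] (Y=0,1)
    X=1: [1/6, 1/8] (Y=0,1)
0.0189 bits

Conditional mutual information: I(X;Y|Z) = H(X|Z) + H(Y|Z) - H(X,Y|Z)

H(Z) = 0.9799
H(X,Z) = 1.9218 → H(X|Z) = 0.9419
H(Y,Z) = 1.8338 → H(Y|Z) = 0.8539
H(X,Y,Z) = 2.7569 → H(X,Y|Z) = 1.7770

I(X;Y|Z) = 0.9419 + 0.8539 - 1.7770 = 0.0189 bits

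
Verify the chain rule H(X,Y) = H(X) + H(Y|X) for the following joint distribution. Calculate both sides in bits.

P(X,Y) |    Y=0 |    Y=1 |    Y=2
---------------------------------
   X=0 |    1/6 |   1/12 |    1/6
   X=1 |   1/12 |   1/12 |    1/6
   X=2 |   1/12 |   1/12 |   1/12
H(X,Y) = 3.0850, H(X) = 1.5546, H(Y|X) = 1.5304 (all in bits)

Chain rule: H(X,Y) = H(X) + H(Y|X)

Left side — joint entropy directly:
H(X,Y) = -Σ p(x,y) log p(x,y) = 3.0850 bits

Right side — compute H(Y|X) from the conditional distributions:
P(X) = (5/12, 1/3, 1/4), so H(X) = 1.5546 bits
H(Y|X) = Σ_x P(X=x) · H(Y|X=x):
  P(Y|X=0) = (2/5, 1/5, 2/5), H(Y|X=0) = 1.5219, weight P(X=0) = 5/12
  P(Y|X=1) = (1/4, 1/4, 1/2), H(Y|X=1) = 1.5000, weight P(X=1) = 1/3
  P(Y|X=2) = (1/3, 1/3, 1/3), H(Y|X=2) = 1.5850, weight P(X=2) = 1/4
H(Y|X) = 1.5304 bits

H(X) + H(Y|X) = 1.5546 + 1.5304 = 3.0850 bits

Both sides equal 3.0850 bits. ✓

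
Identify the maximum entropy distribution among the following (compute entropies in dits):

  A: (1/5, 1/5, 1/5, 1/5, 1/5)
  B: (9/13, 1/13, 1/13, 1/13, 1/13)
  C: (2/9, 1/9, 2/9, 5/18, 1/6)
A

For a discrete distribution over n outcomes, entropy is maximized by the uniform distribution.

Computing entropies:
H(A) = 0.6990 dits
H(B) = 0.4533 dits
H(C) = 0.6806 dits

The uniform distribution (where all probabilities equal 1/5) achieves the maximum entropy of log_10(5) = 0.6990 dits.

Distribution A has the highest entropy.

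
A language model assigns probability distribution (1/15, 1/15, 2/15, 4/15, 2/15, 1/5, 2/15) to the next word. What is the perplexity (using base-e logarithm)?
6.3053

Perplexity is e^H (or exp(H) for natural log).

First, H = -Σ p log p = 1.8414 nats
Perplexity = e^1.8414 = 6.3053

Interpretation: The model's uncertainty is equivalent to choosing uniformly among 6.3 options.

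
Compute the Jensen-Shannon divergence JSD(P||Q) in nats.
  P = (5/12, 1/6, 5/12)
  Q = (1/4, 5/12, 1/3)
0.0405 nats

Jensen-Shannon divergence is:
JSD(P||Q) = 0.5 × D_KL(P||M) + 0.5 × D_KL(Q||M)
where M = 0.5 × (P + Q) is the mixture distribution.

M = 0.5 × (5/12, 1/6, 5/12) + 0.5 × (1/4, 5/12, 1/3) = (1/3, 7/24, 3/8)

D_KL(P||M) = 0.0436 nats
D_KL(Q||M) = 0.0374 nats

JSD(P||Q) = 0.5 × 0.0436 + 0.5 × 0.0374 = 0.0405 nats

Unlike KL divergence, JSD is symmetric and bounded: 0 ≤ JSD ≤ log(2).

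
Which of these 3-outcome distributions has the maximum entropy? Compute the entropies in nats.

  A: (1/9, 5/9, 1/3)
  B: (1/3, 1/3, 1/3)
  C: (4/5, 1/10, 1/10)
B

For a discrete distribution over n outcomes, entropy is maximized by the uniform distribution.

Computing entropies:
H(A) = 0.9369 nats
H(B) = 1.0986 nats
H(C) = 0.6390 nats

The uniform distribution (where all probabilities equal 1/3) achieves the maximum entropy of log_e(3) = 1.0986 nats.

Distribution B has the highest entropy.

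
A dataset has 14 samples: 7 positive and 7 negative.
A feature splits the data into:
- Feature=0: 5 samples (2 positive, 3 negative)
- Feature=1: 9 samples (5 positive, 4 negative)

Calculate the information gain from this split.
0.0161 bits

Information Gain = H(Y) - H(Y|Feature)

Before split:
P(positive) = 7/14 = 0.5000
H(Y) = 1.0000 bits

After split:
Feature=0: H = 0.9710 bits (weight = 5/14)
Feature=1: H = 0.9911 bits (weight = 9/14)
H(Y|Feature) = (5/14)×0.9710 + (9/14)×0.9911 = 0.9839 bits

Information Gain = 1.0000 - 0.9839 = 0.0161 bits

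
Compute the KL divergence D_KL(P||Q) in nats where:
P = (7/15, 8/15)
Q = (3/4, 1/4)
0.1827 nats

KL divergence: D_KL(P||Q) = Σ p(x) log(p(x)/q(x))

Computing term by term:
  x=0: 7/15 × log_e[(7/15)/(3/4)] = 7/15 × -0.4745 = -0.2214
  x=1: 8/15 × log_e[(8/15)/(1/4)] = 8/15 × 0.7577 = 0.4041

D_KL(P||Q) = 0.1827 nats

Note: KL divergence is always non-negative and equals 0 iff P = Q.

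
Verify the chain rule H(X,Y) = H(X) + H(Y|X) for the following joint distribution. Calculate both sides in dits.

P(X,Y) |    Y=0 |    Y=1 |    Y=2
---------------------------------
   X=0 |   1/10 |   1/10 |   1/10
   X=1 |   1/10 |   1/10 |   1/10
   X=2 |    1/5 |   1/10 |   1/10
H(X,Y) = 0.9398, H(X) = 0.4729, H(Y|X) = 0.4669 (all in dits)

Chain rule: H(X,Y) = H(X) + H(Y|X)

Left side — joint entropy directly:
H(X,Y) = -Σ p(x,y) log p(x,y) = 0.9398 dits

Right side — compute H(Y|X) from the conditional distributions:
P(X) = (3/10, 3/10, 2/5), so H(X) = 0.4729 dits
H(Y|X) = Σ_x P(X=x) · H(Y|X=x):
  P(Y|X=0) = (1/3, 1/3, 1/3), H(Y|X=0) = 0.4771, weight P(X=0) = 3/10
  P(Y|X=1) = (1/3, 1/3, 1/3), H(Y|X=1) = 0.4771, weight P(X=1) = 3/10
  P(Y|X=2) = (1/2, 1/4, 1/4), H(Y|X=2) = 0.4515, weight P(X=2) = 2/5
H(Y|X) = 0.4669 dits

H(X) + H(Y|X) = 0.4729 + 0.4669 = 0.9398 dits

Both sides equal 0.9398 dits. ✓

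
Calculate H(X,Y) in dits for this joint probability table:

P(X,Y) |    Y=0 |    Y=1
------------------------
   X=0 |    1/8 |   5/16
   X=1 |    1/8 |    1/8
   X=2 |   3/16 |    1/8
0.7457 dits

Joint entropy is H(X,Y) = -Σ_{x,y} p(x,y) log p(x,y).

Summing over all non-zero entries:
H(X,Y) = -[1/8·log_10(1/8) + 5/16·log_10(5/16) + 1/8·log_10(1/8) + 1/8·log_10(1/8) + 3/16·log_10(3/16) + 1/8·log_10(1/8)]
H(X,Y) = 0.7457 dits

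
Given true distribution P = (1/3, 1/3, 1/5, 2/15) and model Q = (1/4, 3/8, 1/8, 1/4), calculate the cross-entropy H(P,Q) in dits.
0.6036 dits

Cross-entropy: H(P,Q) = -Σ p(x) log q(x)

Alternatively: H(P,Q) = H(P) + D_KL(P||Q)
H(P) = 0.5745 dits
D_KL(P||Q) = 0.0290 dits

H(P,Q) = 0.5745 + 0.0290 = 0.6036 dits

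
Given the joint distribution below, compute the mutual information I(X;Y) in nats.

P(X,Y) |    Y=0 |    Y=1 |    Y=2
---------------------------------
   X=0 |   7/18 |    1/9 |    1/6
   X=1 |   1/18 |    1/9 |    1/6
0.0840 nats

Mutual information: I(X;Y) = H(X) + H(Y) - H(X,Y)

Marginals:
P(X) = (2/3, 1/3), H(X) = 0.6365 nats
P(Y) = (4/9, 2/9, 1/3), H(Y) = 1.0609 nats

Joint entropy: H(X,Y) = 1.6134 nats

I(X;Y) = 0.6365 + 1.0609 - 1.6134 = 0.0840 nats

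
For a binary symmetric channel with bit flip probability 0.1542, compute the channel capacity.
0.3797 bits

For a binary symmetric channel (BSC) with error probability p:
Capacity C = 1 - H(p) bits per symbol

where H(p) = -p log₂(p) - (1-p) log₂(1-p) is the binary entropy function.

H(0.1542) = 0.6203 bits
C = 1 - 0.6203 = 0.3797 bits per symbol

This means we can reliably transmit up to 0.3797 bits of information per channel use.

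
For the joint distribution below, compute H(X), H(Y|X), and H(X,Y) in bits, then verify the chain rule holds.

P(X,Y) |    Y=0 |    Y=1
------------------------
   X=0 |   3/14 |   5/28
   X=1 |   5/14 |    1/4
H(X,Y) = 1.9506, H(X) = 0.9666, H(Y|X) = 0.9839 (all in bits)

Chain rule: H(X,Y) = H(X) + H(Y|X)

Left side — joint entropy directly:
H(X,Y) = -Σ p(x,y) log p(x,y) = 1.9506 bits

Right side — compute H(Y|X) from the conditional distributions:
P(X) = (11/28, 17/28), so H(X) = 0.9666 bits
H(Y|X) = Σ_x P(X=x) · H(Y|X=x):
  P(Y|X=0) = (6/11, 5/11), H(Y|X=0) = 0.9940, weight P(X=0) = 11/28
  P(Y|X=1) = (10/17, 7/17), H(Y|X=1) = 0.9774, weight P(X=1) = 17/28
H(Y|X) = 0.9839 bits

H(X) + H(Y|X) = 0.9666 + 0.9839 = 1.9506 bits

Both sides equal 1.9506 bits. ✓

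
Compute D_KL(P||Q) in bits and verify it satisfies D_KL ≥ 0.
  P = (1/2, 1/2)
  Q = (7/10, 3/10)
0.1258 bits

KL divergence satisfies the Gibbs inequality: D_KL(P||Q) ≥ 0 for all distributions P, Q.

D_KL(P||Q) = Σ p(x) log(p(x)/q(x))
Term by term:
  x=0: 1/2 × log_2[(1/2)/(7/10)] = -0.2427
  x=1: 1/2 × log_2[(1/2)/(3/10)] = 0.3685
D_KL(P||Q) = 0.1258 bits

D_KL(P||Q) = 0.1258 ≥ 0 ✓

This non-negativity is a fundamental property: relative entropy cannot be negative because it measures how different Q is from P.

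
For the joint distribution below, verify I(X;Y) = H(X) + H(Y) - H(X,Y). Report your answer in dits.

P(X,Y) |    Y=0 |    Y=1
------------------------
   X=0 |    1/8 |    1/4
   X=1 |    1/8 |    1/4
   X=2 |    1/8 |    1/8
I(X;Y) = 0.0047 dits

Mutual information has multiple equivalent forms:
- I(X;Y) = H(X) - H(X|Y)
- I(X;Y) = H(Y) - H(Y|X)
- I(X;Y) = H(X) + H(Y) - H(X,Y)

Computing all quantities:
H(X) = 0.4700, H(Y) = 0.2873, H(X,Y) = 0.7526
H(X|Y) = 0.4653, H(Y|X) = 0.2826

Verification:
H(X) - H(X|Y) = 0.4700 - 0.4653 = 0.0047
H(Y) - H(Y|X) = 0.2873 - 0.2826 = 0.0047
H(X) + H(Y) - H(X,Y) = 0.4700 + 0.2873 - 0.7526 = 0.0047

All forms give I(X;Y) = 0.0047 dits. ✓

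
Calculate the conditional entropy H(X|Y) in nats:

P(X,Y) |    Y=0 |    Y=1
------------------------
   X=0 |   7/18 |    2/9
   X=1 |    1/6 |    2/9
0.6474 nats

Using the chain rule: H(X|Y) = H(X,Y) - H(Y)

First, compute H(X,Y) = 1.3344 nats

Marginal P(Y) = (5/9, 4/9)
H(Y) = 0.6870 nats

H(X|Y) = H(X,Y) - H(Y) = 1.3344 - 0.6870 = 0.6474 nats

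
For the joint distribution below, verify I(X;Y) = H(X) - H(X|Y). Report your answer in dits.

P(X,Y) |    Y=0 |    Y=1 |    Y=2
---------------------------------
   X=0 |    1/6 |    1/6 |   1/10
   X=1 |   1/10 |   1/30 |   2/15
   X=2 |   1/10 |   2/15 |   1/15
I(X;Y) = 0.0226 dits

Mutual information has multiple equivalent forms:
- I(X;Y) = H(X) - H(X|Y)
- I(X;Y) = H(Y) - H(Y|X)
- I(X;Y) = H(X) + H(Y) - H(X,Y)

Computing all quantities:
H(X) = 0.4673, H(Y) = 0.4757, H(X,Y) = 0.9204
H(X|Y) = 0.4447, H(Y|X) = 0.4531

Verification:
H(X) - H(X|Y) = 0.4673 - 0.4447 = 0.0226
H(Y) - H(Y|X) = 0.4757 - 0.4531 = 0.0226
H(X) + H(Y) - H(X,Y) = 0.4673 + 0.4757 - 0.9204 = 0.0226

All forms give I(X;Y) = 0.0226 dits. ✓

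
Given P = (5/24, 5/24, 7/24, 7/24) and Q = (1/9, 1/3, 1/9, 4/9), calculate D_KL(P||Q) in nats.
0.1917 nats

KL divergence: D_KL(P||Q) = Σ p(x) log(p(x)/q(x))

Computing term by term:
  x=0: 5/24 × log_e[(5/24)/(1/9)] = 5/24 × 0.6286 = 0.1310
  x=1: 5/24 × log_e[(5/24)/(1/3)] = 5/24 × -0.4700 = -0.0979
  x=2: 7/24 × log_e[(7/24)/(1/9)] = 7/24 × 0.9651 = 0.2815
  x=3: 7/24 × log_e[(7/24)/(4/9)] = 7/24 × -0.4212 = -0.1229

D_KL(P||Q) = 0.1917 nats

Note: KL divergence is always non-negative and equals 0 iff P = Q.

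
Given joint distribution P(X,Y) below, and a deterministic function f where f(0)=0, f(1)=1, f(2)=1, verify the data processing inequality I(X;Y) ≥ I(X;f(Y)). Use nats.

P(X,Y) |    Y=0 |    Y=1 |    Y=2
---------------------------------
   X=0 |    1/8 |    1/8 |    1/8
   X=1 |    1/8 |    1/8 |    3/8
I(X;Y) = 0.0338, I(X;f(Y)) = 0.0109, inequality holds: 0.0338 ≥ 0.0109

Data Processing Inequality: For any Markov chain X → Y → Z, we have I(X;Y) ≥ I(X;Z).

Here Z = f(Y) is a deterministic function of Y, forming X → Y → Z.

Original I(X;Y) = 0.0338 nats

After applying f:
P(X,Z) where Z=f(Y):
- P(X,Z=0) = P(X,Y=0)
- P(X,Z=1) = P(X,Y=1) + P(X,Y=2)

I(X;Z) = I(X;f(Y)) = 0.0109 nats

Verification: 0.0338 ≥ 0.0109 ✓

Information cannot be created by processing; the function f can only lose information about X.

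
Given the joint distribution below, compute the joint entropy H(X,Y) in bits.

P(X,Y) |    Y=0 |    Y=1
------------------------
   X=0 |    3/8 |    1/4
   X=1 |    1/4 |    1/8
1.9056 bits

Joint entropy is H(X,Y) = -Σ_{x,y} p(x,y) log p(x,y).

Summing over all non-zero entries:
H(X,Y) = -[3/8·log_2(3/8) + 1/4·log_2(1/4) + 1/4·log_2(1/4) + 1/8·log_2(1/8)]
H(X,Y) = 1.9056 bits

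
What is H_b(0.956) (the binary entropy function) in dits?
0.0784 dits

The binary entropy function is:
H(p) = -p log(p) - (1-p) log(1-p)

H(0.956) = -0.956 × log_10(0.956) - 0.044 × log_10(0.044)
H(0.956) = 0.0784 dits

Note: Binary entropy is maximized at p=0.5 (H=1 bit) and minimized at p=0 or p=1 (H=0).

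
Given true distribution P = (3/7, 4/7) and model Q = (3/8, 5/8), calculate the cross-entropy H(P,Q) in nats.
0.6889 nats

Cross-entropy: H(P,Q) = -Σ p(x) log q(x)

Alternatively: H(P,Q) = H(P) + D_KL(P||Q)
H(P) = 0.6829 nats
D_KL(P||Q) = 0.0060 nats

H(P,Q) = 0.6829 + 0.0060 = 0.6889 nats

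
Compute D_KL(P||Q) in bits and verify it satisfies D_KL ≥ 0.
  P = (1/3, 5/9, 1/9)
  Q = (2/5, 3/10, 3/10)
0.2470 bits

KL divergence satisfies the Gibbs inequality: D_KL(P||Q) ≥ 0 for all distributions P, Q.

D_KL(P||Q) = Σ p(x) log(p(x)/q(x))
Term by term:
  x=0: 1/3 × log_2[(1/3)/(2/5)] = -0.0877
  x=1: 5/9 × log_2[(5/9)/(3/10)] = 0.4939
  x=2: 1/9 × log_2[(1/9)/(3/10)] = -0.1592
D_KL(P||Q) = 0.2470 bits

D_KL(P||Q) = 0.2470 ≥ 0 ✓

This non-negativity is a fundamental property: relative entropy cannot be negative because it measures how different Q is from P.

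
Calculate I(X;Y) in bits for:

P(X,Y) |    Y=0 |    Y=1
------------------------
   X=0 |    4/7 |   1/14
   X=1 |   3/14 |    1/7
0.0793 bits

Mutual information: I(X;Y) = H(X) + H(Y) - H(X,Y)

Marginals:
P(X) = (9/14, 5/14), H(X) = 0.9403 bits
P(Y) = (11/14, 3/14), H(Y) = 0.7496 bits

Joint entropy: H(X,Y) = 1.6106 bits

I(X;Y) = 0.9403 + 0.7496 - 1.6106 = 0.0793 bits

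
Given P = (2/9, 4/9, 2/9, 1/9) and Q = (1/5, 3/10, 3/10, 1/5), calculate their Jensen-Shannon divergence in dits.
0.0072 dits

Jensen-Shannon divergence is:
JSD(P||Q) = 0.5 × D_KL(P||M) + 0.5 × D_KL(Q||M)
where M = 0.5 × (P + Q) is the mixture distribution.

M = 0.5 × (2/9, 4/9, 2/9, 1/9) + 0.5 × (1/5, 3/10, 3/10, 1/5) = (0.211111, 0.372222, 0.261111, 0.155556)

D_KL(P||M) = 0.0074 dits
D_KL(Q||M) = 0.0071 dits

JSD(P||Q) = 0.5 × 0.0074 + 0.5 × 0.0071 = 0.0072 dits

Unlike KL divergence, JSD is symmetric and bounded: 0 ≤ JSD ≤ log(2).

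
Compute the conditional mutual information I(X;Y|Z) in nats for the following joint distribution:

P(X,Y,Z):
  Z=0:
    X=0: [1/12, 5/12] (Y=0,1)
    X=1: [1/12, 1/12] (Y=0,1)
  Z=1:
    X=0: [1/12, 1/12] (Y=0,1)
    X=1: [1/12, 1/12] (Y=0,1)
0.0341 nats

Conditional mutual information: I(X;Y|Z) = H(X|Z) + H(Y|Z) - H(X,Y|Z)

H(Z) = 0.6365
H(X,Z) = 1.2425 → H(X|Z) = 0.6059
H(Y,Z) = 1.2425 → H(Y|Z) = 0.6059
H(X,Y,Z) = 1.8143 → H(X,Y|Z) = 1.1778

I(X;Y|Z) = 0.6059 + 0.6059 - 1.1778 = 0.0341 nats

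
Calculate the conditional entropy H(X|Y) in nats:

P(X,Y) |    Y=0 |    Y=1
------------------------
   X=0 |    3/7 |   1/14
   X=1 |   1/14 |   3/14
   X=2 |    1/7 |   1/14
0.8850 nats

Using the chain rule: H(X|Y) = H(X,Y) - H(Y)

First, compute H(X,Y) = 1.5367 nats

Marginal P(Y) = (9/14, 5/14)
H(Y) = 0.6518 nats

H(X|Y) = H(X,Y) - H(Y) = 1.5367 - 0.6518 = 0.8850 nats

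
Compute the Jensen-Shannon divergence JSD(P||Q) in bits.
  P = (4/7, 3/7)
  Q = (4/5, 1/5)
0.0445 bits

Jensen-Shannon divergence is:
JSD(P||Q) = 0.5 × D_KL(P||M) + 0.5 × D_KL(Q||M)
where M = 0.5 × (P + Q) is the mixture distribution.

M = 0.5 × (4/7, 3/7) + 0.5 × (4/5, 1/5) = (24/35, 11/35)

D_KL(P||M) = 0.0415 bits
D_KL(Q||M) = 0.0475 bits

JSD(P||Q) = 0.5 × 0.0415 + 0.5 × 0.0475 = 0.0445 bits

Unlike KL divergence, JSD is symmetric and bounded: 0 ≤ JSD ≤ log(2).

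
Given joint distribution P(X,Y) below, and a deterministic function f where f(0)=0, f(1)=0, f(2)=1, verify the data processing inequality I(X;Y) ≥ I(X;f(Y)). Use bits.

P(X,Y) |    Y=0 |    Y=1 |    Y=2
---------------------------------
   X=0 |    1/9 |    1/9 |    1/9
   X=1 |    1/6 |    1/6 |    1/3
I(X;Y) = 0.0183, I(X;f(Y)) = 0.0183, inequality holds: 0.0183 ≥ 0.0183

Data Processing Inequality: For any Markov chain X → Y → Z, we have I(X;Y) ≥ I(X;Z).

Here Z = f(Y) is a deterministic function of Y, forming X → Y → Z.

Original I(X;Y) = 0.0183 bits

After applying f:
P(X,Z) where Z=f(Y):
- P(X,Z=0) = P(X,Y=0) + P(X,Y=1)
- P(X,Z=1) = P(X,Y=2)

I(X;Z) = I(X;f(Y)) = 0.0183 bits

Verification: 0.0183 ≥ 0.0183 ✓

Information cannot be created by processing; the function f can only lose information about X.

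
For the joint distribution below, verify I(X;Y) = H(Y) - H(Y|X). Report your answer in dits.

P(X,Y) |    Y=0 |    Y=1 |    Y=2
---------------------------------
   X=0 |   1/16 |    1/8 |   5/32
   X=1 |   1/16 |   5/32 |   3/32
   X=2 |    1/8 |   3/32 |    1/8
I(X;Y) = 0.0128 dits

Mutual information has multiple equivalent forms:
- I(X;Y) = H(X) - H(X|Y)
- I(X;Y) = H(Y) - H(Y|X)
- I(X;Y) = H(X) + H(Y) - H(X,Y)

Computing all quantities:
H(X) = 0.4767, H(Y) = 0.4700, H(X,Y) = 0.9339
H(X|Y) = 0.4639, H(Y|X) = 0.4572

Verification:
H(X) - H(X|Y) = 0.4767 - 0.4639 = 0.0128
H(Y) - H(Y|X) = 0.4700 - 0.4572 = 0.0128
H(X) + H(Y) - H(X,Y) = 0.4767 + 0.4700 - 0.9339 = 0.0128

All forms give I(X;Y) = 0.0128 dits. ✓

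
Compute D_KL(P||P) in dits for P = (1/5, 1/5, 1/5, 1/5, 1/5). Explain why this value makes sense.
0.0000 dits

KL divergence satisfies the Gibbs inequality: D_KL(P||Q) ≥ 0 for all distributions P, Q.

D_KL(P||Q) = Σ p(x) log(p(x)/q(x))
Each term is p(x) × log_10(p(x)/p(x)) = p(x) × log_10(1) = 0, so the sum is 0.
D_KL(P||Q) = 0.0000 dits

When P = Q, the KL divergence is exactly 0, as there is no 'divergence' between identical distributions.

This non-negativity is a fundamental property: relative entropy cannot be negative because it measures how different Q is from P.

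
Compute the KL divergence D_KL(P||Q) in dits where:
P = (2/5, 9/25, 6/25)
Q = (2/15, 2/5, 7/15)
0.1051 dits

KL divergence: D_KL(P||Q) = Σ p(x) log(p(x)/q(x))

Computing term by term:
  x=0: 2/5 × log_10[(2/5)/(2/15)] = 2/5 × 0.4771 = 0.1908
  x=1: 9/25 × log_10[(9/25)/(2/5)] = 9/25 × -0.0458 = -0.0165
  x=2: 6/25 × log_10[(6/25)/(7/15)] = 6/25 × -0.2888 = -0.0693

D_KL(P||Q) = 0.1051 dits

Note: KL divergence is always non-negative and equals 0 iff P = Q.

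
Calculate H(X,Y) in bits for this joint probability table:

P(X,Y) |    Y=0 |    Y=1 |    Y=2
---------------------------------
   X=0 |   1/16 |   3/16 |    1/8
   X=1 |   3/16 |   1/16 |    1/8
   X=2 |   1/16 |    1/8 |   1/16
3.0306 bits

Joint entropy is H(X,Y) = -Σ_{x,y} p(x,y) log p(x,y).

Summing over all non-zero entries:
H(X,Y) = -[1/16·log_2(1/16) + 3/16·log_2(3/16) + 1/8·log_2(1/8) + 3/16·log_2(3/16) + 1/16·log_2(1/16) + 1/8·log_2(1/8) + 1/16·log_2(1/16) + 1/8·log_2(1/8) + 1/16·log_2(1/16)]
H(X,Y) = 3.0306 bits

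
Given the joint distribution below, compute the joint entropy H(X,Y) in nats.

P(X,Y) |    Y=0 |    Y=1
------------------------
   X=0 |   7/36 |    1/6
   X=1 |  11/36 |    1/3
1.3455 nats

Joint entropy is H(X,Y) = -Σ_{x,y} p(x,y) log p(x,y).

Summing over all non-zero entries:
H(X,Y) = -[7/36·log_e(7/36) + 1/6·log_e(1/6) + 11/36·log_e(11/36) + 1/3·log_e(1/3)]
H(X,Y) = 1.3455 nats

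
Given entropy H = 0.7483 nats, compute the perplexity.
2.1134

Perplexity is e^H (or exp(H) for natural log).

H = 0.7483 nats
Perplexity = e^0.7483 = 2.1134

Interpretation: The model's uncertainty is equivalent to choosing uniformly among 2.1 options.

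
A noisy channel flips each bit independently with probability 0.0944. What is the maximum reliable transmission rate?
0.5490 bits

For a binary symmetric channel (BSC) with error probability p:
Capacity C = 1 - H(p) bits per symbol

where H(p) = -p log₂(p) - (1-p) log₂(1-p) is the binary entropy function.

H(0.0944) = 0.4510 bits
C = 1 - 0.4510 = 0.5490 bits per symbol

This means we can reliably transmit up to 0.5490 bits of information per channel use.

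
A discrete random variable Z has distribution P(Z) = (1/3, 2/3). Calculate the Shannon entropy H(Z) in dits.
0.2764 dits

Shannon entropy is H(X) = -Σ p(x) log p(x).

For P = (1/3, 2/3):
H = -1/3 × log_10(1/3) -2/3 × log_10(2/3)
H = 0.2764 dits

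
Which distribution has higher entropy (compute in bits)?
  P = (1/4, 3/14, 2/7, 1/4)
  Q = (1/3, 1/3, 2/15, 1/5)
P

Computing entropies in bits:
H(P) = 1.9926
H(Q) = 1.9086

Distribution P has higher entropy.

Intuition: The distribution closer to uniform (more spread out) has higher entropy.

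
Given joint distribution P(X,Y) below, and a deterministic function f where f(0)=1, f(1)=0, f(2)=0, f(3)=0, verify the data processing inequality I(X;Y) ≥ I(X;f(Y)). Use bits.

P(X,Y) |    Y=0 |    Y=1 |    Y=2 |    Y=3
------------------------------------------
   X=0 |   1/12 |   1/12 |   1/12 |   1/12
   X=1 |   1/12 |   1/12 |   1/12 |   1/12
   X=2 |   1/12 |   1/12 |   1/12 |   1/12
I(X;Y) = 0.0000, I(X;f(Y)) = 0.0000, inequality holds: 0.0000 ≥ 0.0000

Data Processing Inequality: For any Markov chain X → Y → Z, we have I(X;Y) ≥ I(X;Z).

Here Z = f(Y) is a deterministic function of Y, forming X → Y → Z.

Original I(X;Y) = 0.0000 bits

After applying f:
P(X,Z) where Z=f(Y):
- P(X,Z=0) = P(X,Y=1) + P(X,Y=2) + P(X,Y=3)
- P(X,Z=1) = P(X,Y=0)

I(X;Z) = I(X;f(Y)) = 0.0000 bits

Verification: 0.0000 ≥ 0.0000 ✓

Information cannot be created by processing; the function f can only lose information about X.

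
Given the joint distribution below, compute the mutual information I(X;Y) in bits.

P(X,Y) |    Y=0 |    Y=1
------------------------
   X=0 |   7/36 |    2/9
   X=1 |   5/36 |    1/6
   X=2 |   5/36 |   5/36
0.0009 bits

Mutual information: I(X;Y) = H(X) + H(Y) - H(X,Y)

Marginals:
P(X) = (5/12, 11/36, 5/18), H(X) = 1.5622 bits
P(Y) = (17/36, 19/36), H(Y) = 0.9978 bits

Joint entropy: H(X,Y) = 2.5591 bits

I(X;Y) = 1.5622 + 0.9978 - 2.5591 = 0.0009 bits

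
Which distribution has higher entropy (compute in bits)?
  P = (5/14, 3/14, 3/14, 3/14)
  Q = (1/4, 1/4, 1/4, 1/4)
Q

Computing entropies in bits:
H(P) = 1.9592
H(Q) = 2.0000

Distribution Q has higher entropy.

Intuition: The distribution closer to uniform (more spread out) has higher entropy.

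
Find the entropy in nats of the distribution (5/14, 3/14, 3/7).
1.0609 nats

Shannon entropy is H(X) = -Σ p(x) log p(x).

For P = (5/14, 3/14, 3/7):
H = -5/14 × log_e(5/14) -3/14 × log_e(3/14) -3/7 × log_e(3/7)
H = 1.0609 nats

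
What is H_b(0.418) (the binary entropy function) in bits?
0.9805 bits

The binary entropy function is:
H(p) = -p log(p) - (1-p) log(1-p)

H(0.418) = -0.418 × log_2(0.418) - 0.582 × log_2(0.582)
H(0.418) = 0.9805 bits

Note: Binary entropy is maximized at p=0.5 (H=1 bit) and minimized at p=0 or p=1 (H=0).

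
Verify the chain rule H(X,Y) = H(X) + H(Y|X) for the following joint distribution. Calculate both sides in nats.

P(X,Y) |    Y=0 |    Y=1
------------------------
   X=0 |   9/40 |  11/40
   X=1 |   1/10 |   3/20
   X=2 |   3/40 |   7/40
H(X,Y) = 1.7048, H(X) = 1.0397, H(Y|X) = 0.6650 (all in nats)

Chain rule: H(X,Y) = H(X) + H(Y|X)

Left side — joint entropy directly:
H(X,Y) = -Σ p(x,y) log p(x,y) = 1.7048 nats

Right side — compute H(Y|X) from the conditional distributions:
P(X) = (1/2, 1/4, 1/4), so H(X) = 1.0397 nats
H(Y|X) = Σ_x P(X=x) · H(Y|X=x):
  P(Y|X=0) = (9/20, 11/20), H(Y|X=0) = 0.6881, weight P(X=0) = 1/2
  P(Y|X=1) = (2/5, 3/5), H(Y|X=1) = 0.6730, weight P(X=1) = 1/4
  P(Y|X=2) = (3/10, 7/10), H(Y|X=2) = 0.6109, weight P(X=2) = 1/4
H(Y|X) = 0.6650 nats

H(X) + H(Y|X) = 1.0397 + 0.6650 = 1.7048 nats

Both sides equal 1.7048 nats. ✓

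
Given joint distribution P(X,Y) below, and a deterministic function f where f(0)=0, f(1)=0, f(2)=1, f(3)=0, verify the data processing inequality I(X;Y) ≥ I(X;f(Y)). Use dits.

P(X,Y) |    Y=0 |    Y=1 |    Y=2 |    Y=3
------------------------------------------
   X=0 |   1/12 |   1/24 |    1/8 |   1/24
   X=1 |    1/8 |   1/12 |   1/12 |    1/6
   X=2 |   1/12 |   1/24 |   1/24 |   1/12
I(X;Y) = 0.0191, I(X;f(Y)) = 0.0144, inequality holds: 0.0191 ≥ 0.0144

Data Processing Inequality: For any Markov chain X → Y → Z, we have I(X;Y) ≥ I(X;Z).

Here Z = f(Y) is a deterministic function of Y, forming X → Y → Z.

Original I(X;Y) = 0.0191 dits

After applying f:
P(X,Z) where Z=f(Y):
- P(X,Z=0) = P(X,Y=0) + P(X,Y=1) + P(X,Y=3)
- P(X,Z=1) = P(X,Y=2)

I(X;Z) = I(X;f(Y)) = 0.0144 dits

Verification: 0.0191 ≥ 0.0144 ✓

Information cannot be created by processing; the function f can only lose information about X.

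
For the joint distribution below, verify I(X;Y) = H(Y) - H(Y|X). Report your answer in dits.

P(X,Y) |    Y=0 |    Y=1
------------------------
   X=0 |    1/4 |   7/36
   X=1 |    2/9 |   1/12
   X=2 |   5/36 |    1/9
I(X;Y) = 0.0056 dits

Mutual information has multiple equivalent forms:
- I(X;Y) = H(X) - H(X|Y)
- I(X;Y) = H(Y) - H(Y|X)
- I(X;Y) = H(X) + H(Y) - H(X,Y)

Computing all quantities:
H(X) = 0.4644, H(Y) = 0.2902, H(X,Y) = 0.7490
H(X|Y) = 0.4588, H(Y|X) = 0.2846

Verification:
H(X) - H(X|Y) = 0.4644 - 0.4588 = 0.0056
H(Y) - H(Y|X) = 0.2902 - 0.2846 = 0.0056
H(X) + H(Y) - H(X,Y) = 0.4644 + 0.2902 - 0.7490 = 0.0056

All forms give I(X;Y) = 0.0056 dits. ✓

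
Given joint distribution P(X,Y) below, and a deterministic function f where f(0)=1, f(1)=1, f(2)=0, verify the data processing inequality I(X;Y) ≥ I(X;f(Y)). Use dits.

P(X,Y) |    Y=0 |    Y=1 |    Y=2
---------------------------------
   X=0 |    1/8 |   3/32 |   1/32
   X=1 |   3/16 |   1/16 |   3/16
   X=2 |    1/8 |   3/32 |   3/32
I(X;Y) = 0.0211, I(X;f(Y)) = 0.0162, inequality holds: 0.0211 ≥ 0.0162

Data Processing Inequality: For any Markov chain X → Y → Z, we have I(X;Y) ≥ I(X;Z).

Here Z = f(Y) is a deterministic function of Y, forming X → Y → Z.

Original I(X;Y) = 0.0211 dits

After applying f:
P(X,Z) where Z=f(Y):
- P(X,Z=0) = P(X,Y=2)
- P(X,Z=1) = P(X,Y=0) + P(X,Y=1)

I(X;Z) = I(X;f(Y)) = 0.0162 dits

Verification: 0.0211 ≥ 0.0162 ✓

Information cannot be created by processing; the function f can only lose information about X.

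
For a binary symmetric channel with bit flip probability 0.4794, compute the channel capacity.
0.0012 bits

For a binary symmetric channel (BSC) with error probability p:
Capacity C = 1 - H(p) bits per symbol

where H(p) = -p log₂(p) - (1-p) log₂(1-p) is the binary entropy function.

H(0.4794) = 0.9988 bits
C = 1 - 0.9988 = 0.0012 bits per symbol

This means we can reliably transmit up to 0.0012 bits of information per channel use.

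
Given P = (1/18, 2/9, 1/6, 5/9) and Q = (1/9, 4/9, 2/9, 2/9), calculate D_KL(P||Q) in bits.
0.3875 bits

KL divergence: D_KL(P||Q) = Σ p(x) log(p(x)/q(x))

Computing term by term:
  x=0: 1/18 × log_2[(1/18)/(1/9)] = 1/18 × -1.0000 = -0.0556
  x=1: 2/9 × log_2[(2/9)/(4/9)] = 2/9 × -1.0000 = -0.2222
  x=2: 1/6 × log_2[(1/6)/(2/9)] = 1/6 × -0.4150 = -0.0692
  x=3: 5/9 × log_2[(5/9)/(2/9)] = 5/9 × 1.3219 = 0.7344

D_KL(P||Q) = 0.3875 bits

Note: KL divergence is always non-negative and equals 0 iff P = Q.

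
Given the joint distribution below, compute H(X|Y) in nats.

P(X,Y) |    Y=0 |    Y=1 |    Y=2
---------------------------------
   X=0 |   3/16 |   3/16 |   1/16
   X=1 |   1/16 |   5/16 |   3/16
0.6119 nats

Using the chain rule: H(X|Y) = H(X,Y) - H(Y)

First, compute H(X,Y) = 1.6517 nats

Marginal P(Y) = (1/4, 1/2, 1/4)
H(Y) = 1.0397 nats

H(X|Y) = H(X,Y) - H(Y) = 1.6517 - 1.0397 = 0.6119 nats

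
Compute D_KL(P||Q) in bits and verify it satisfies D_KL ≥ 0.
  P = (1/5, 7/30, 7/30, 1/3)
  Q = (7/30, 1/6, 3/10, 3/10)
0.0349 bits

KL divergence satisfies the Gibbs inequality: D_KL(P||Q) ≥ 0 for all distributions P, Q.

D_KL(P||Q) = Σ p(x) log(p(x)/q(x))
Term by term:
  x=0: 1/5 × log_2[(1/5)/(7/30)] = -0.0445
  x=1: 7/30 × log_2[(7/30)/(1/6)] = 0.1133
  x=2: 7/30 × log_2[(7/30)/(3/10)] = -0.0846
  x=3: 1/3 × log_2[(1/3)/(3/10)] = 0.0507
D_KL(P||Q) = 0.0349 bits

D_KL(P||Q) = 0.0349 ≥ 0 ✓

This non-negativity is a fundamental property: relative entropy cannot be negative because it measures how different Q is from P.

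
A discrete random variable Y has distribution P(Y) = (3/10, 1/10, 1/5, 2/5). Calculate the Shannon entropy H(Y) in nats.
1.2799 nats

Shannon entropy is H(X) = -Σ p(x) log p(x).

For P = (3/10, 1/10, 1/5, 2/5):
H = -3/10 × log_e(3/10) -1/10 × log_e(1/10) -1/5 × log_e(1/5) -2/5 × log_e(2/5)
H = 1.2799 nats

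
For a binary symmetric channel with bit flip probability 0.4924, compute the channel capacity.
0.0002 bits

For a binary symmetric channel (BSC) with error probability p:
Capacity C = 1 - H(p) bits per symbol

where H(p) = -p log₂(p) - (1-p) log₂(1-p) is the binary entropy function.

H(0.4924) = 0.9998 bits
C = 1 - 0.9998 = 0.0002 bits per symbol

This means we can reliably transmit up to 0.0002 bits of information per channel use.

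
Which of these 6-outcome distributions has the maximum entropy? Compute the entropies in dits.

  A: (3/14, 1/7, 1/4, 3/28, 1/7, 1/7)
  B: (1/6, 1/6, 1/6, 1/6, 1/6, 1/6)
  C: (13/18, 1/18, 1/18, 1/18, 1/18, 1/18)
B

For a discrete distribution over n outcomes, entropy is maximized by the uniform distribution.

Computing entropies:
H(A) = 0.7600 dits
H(B) = 0.7782 dits
H(C) = 0.4508 dits

The uniform distribution (where all probabilities equal 1/6) achieves the maximum entropy of log_10(6) = 0.7782 dits.

Distribution B has the highest entropy.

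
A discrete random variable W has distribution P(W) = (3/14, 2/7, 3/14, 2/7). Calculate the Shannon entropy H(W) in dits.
0.5976 dits

Shannon entropy is H(X) = -Σ p(x) log p(x).

For P = (3/14, 2/7, 3/14, 2/7):
H = -3/14 × log_10(3/14) -2/7 × log_10(2/7) -3/14 × log_10(3/14) -2/7 × log_10(2/7)
H = 0.5976 dits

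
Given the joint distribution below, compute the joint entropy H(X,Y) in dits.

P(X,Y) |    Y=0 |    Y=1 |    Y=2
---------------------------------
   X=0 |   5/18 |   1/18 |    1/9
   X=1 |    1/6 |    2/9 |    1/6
0.7348 dits

Joint entropy is H(X,Y) = -Σ_{x,y} p(x,y) log p(x,y).

Summing over all non-zero entries:
H(X,Y) = -[5/18·log_10(5/18) + 1/18·log_10(1/18) + 1/9·log_10(1/9) + 1/6·log_10(1/6) + 2/9·log_10(2/9) + 1/6·log_10(1/6)]
H(X,Y) = 0.7348 dits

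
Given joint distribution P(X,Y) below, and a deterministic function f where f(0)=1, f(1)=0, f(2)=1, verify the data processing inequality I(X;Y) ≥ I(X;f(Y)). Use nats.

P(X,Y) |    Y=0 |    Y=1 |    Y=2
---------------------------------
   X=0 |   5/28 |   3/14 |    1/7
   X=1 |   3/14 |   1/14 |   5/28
I(X;Y) = 0.0384, I(X;f(Y)) = 0.0384, inequality holds: 0.0384 ≥ 0.0384

Data Processing Inequality: For any Markov chain X → Y → Z, we have I(X;Y) ≥ I(X;Z).

Here Z = f(Y) is a deterministic function of Y, forming X → Y → Z.

Original I(X;Y) = 0.0384 nats

After applying f:
P(X,Z) where Z=f(Y):
- P(X,Z=0) = P(X,Y=1)
- P(X,Z=1) = P(X,Y=0) + P(X,Y=2)

I(X;Z) = I(X;f(Y)) = 0.0384 nats

Verification: 0.0384 ≥ 0.0384 ✓

Information cannot be created by processing; the function f can only lose information about X.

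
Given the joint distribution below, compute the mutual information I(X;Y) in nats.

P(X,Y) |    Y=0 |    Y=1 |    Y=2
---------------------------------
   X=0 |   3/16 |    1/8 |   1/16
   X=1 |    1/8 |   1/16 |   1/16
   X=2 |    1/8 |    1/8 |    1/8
0.0205 nats

Mutual information: I(X;Y) = H(X) + H(Y) - H(X,Y)

Marginals:
P(X) = (3/8, 1/4, 3/8), H(X) = 1.0822 nats
P(Y) = (7/16, 5/16, 1/4), H(Y) = 1.0717 nats

Joint entropy: H(X,Y) = 2.1334 nats

I(X;Y) = 1.0822 + 1.0717 - 2.1334 = 0.0205 nats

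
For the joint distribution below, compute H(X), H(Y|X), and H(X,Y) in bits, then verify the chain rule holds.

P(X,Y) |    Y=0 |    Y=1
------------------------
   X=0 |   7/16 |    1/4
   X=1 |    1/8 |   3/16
H(X,Y) = 1.8496, H(X) = 0.8960, H(Y|X) = 0.9536 (all in bits)

Chain rule: H(X,Y) = H(X) + H(Y|X)

Left side — joint entropy directly:
H(X,Y) = -Σ p(x,y) log p(x,y) = 1.8496 bits

Right side — compute H(Y|X) from the conditional distributions:
P(X) = (11/16, 5/16), so H(X) = 0.8960 bits
H(Y|X) = Σ_x P(X=x) · H(Y|X=x):
  P(Y|X=0) = (7/11, 4/11), H(Y|X=0) = 0.9457, weight P(X=0) = 11/16
  P(Y|X=1) = (2/5, 3/5), H(Y|X=1) = 0.9710, weight P(X=1) = 5/16
H(Y|X) = 0.9536 bits

H(X) + H(Y|X) = 0.8960 + 0.9536 = 1.8496 bits

Both sides equal 1.8496 bits. ✓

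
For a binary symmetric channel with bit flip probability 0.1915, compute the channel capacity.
0.2954 bits

For a binary symmetric channel (BSC) with error probability p:
Capacity C = 1 - H(p) bits per symbol

where H(p) = -p log₂(p) - (1-p) log₂(1-p) is the binary entropy function.

H(0.1915) = 0.7046 bits
C = 1 - 0.7046 = 0.2954 bits per symbol

This means we can reliably transmit up to 0.2954 bits of information per channel use.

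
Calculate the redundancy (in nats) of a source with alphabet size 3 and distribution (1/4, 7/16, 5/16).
0.0269 nats

Redundancy measures how far a source is from maximum entropy:
R = H_max - H(X)

Maximum entropy for 3 symbols: H_max = log_e(3) = 1.0986 nats
Actual entropy: H(X) = 1.0717 nats
Redundancy: R = 1.0986 - 1.0717 = 0.0269 nats

This redundancy represents potential for compression: the source could be compressed by 0.0269 nats per symbol.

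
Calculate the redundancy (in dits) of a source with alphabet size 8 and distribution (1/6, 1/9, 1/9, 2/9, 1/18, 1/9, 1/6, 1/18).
0.0410 dits

Redundancy measures how far a source is from maximum entropy:
R = H_max - H(X)

Maximum entropy for 8 symbols: H_max = log_10(8) = 0.9031 dits
Actual entropy: H(X) = 0.8621 dits
Redundancy: R = 0.9031 - 0.8621 = 0.0410 dits

This redundancy represents potential for compression: the source could be compressed by 0.0410 dits per symbol.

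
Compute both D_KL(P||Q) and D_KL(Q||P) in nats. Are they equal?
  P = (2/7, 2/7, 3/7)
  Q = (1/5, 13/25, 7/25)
D_KL(P||Q) = 0.1132, D_KL(Q||P) = 0.1209

KL divergence is not symmetric: D_KL(P||Q) ≠ D_KL(Q||P) in general.

D_KL(P||Q) = 0.1132 nats
D_KL(Q||P) = 0.1209 nats

No, they are not equal!

This asymmetry is why KL divergence is not a true distance metric.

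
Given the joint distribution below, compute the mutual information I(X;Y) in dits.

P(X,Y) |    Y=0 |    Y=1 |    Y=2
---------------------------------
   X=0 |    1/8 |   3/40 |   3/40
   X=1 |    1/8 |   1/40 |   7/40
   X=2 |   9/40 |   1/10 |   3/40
0.0268 dits

Mutual information: I(X;Y) = H(X) + H(Y) - H(X,Y)

Marginals:
P(X) = (11/40, 13/40, 2/5), H(X) = 0.4720 dits
P(Y) = (19/40, 1/5, 13/40), H(Y) = 0.4520 dits

Joint entropy: H(X,Y) = 0.8972 dits

I(X;Y) = 0.4720 + 0.4520 - 0.8972 = 0.0268 dits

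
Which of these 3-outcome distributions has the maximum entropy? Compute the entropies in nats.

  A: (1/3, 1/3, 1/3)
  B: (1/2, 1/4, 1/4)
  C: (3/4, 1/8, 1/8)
A

For a discrete distribution over n outcomes, entropy is maximized by the uniform distribution.

Computing entropies:
H(A) = 1.0986 nats
H(B) = 1.0397 nats
H(C) = 0.7356 nats

The uniform distribution (where all probabilities equal 1/3) achieves the maximum entropy of log_e(3) = 1.0986 nats.

Distribution A has the highest entropy.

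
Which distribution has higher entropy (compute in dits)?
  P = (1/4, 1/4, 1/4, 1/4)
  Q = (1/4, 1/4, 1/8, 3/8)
P

Computing entropies in dits:
H(P) = 0.6021
H(Q) = 0.5737

Distribution P has higher entropy.

Intuition: The distribution closer to uniform (more spread out) has higher entropy.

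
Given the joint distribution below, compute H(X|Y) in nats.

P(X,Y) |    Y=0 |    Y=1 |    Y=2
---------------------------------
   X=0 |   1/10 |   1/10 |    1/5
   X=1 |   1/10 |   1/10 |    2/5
0.6592 nats

Using the chain rule: H(X|Y) = H(X,Y) - H(Y)

First, compute H(X,Y) = 1.6094 nats

Marginal P(Y) = (1/5, 1/5, 3/5)
H(Y) = 0.9503 nats

H(X|Y) = H(X,Y) - H(Y) = 1.6094 - 0.9503 = 0.6592 nats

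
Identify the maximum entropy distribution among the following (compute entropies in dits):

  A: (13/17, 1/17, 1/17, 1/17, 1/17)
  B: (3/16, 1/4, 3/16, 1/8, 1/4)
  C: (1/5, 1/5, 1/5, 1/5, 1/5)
C

For a discrete distribution over n outcomes, entropy is maximized by the uniform distribution.

Computing entropies:
H(A) = 0.3786 dits
H(B) = 0.6865 dits
H(C) = 0.6990 dits

The uniform distribution (where all probabilities equal 1/5) achieves the maximum entropy of log_10(5) = 0.6990 dits.

Distribution C has the highest entropy.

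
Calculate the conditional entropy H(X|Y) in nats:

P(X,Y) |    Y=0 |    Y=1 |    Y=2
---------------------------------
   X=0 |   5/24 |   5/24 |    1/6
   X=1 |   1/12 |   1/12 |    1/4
0.6294 nats

Using the chain rule: H(X|Y) = H(X,Y) - H(Y)

First, compute H(X,Y) = 1.7129 nats

Marginal P(Y) = (7/24, 7/24, 5/12)
H(Y) = 1.0835 nats

H(X|Y) = H(X,Y) - H(Y) = 1.7129 - 1.0835 = 0.6294 nats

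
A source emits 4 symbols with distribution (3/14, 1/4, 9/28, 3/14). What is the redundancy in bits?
0.0212 bits

Redundancy measures how far a source is from maximum entropy:
R = H_max - H(X)

Maximum entropy for 4 symbols: H_max = log_2(4) = 2.0000 bits
Actual entropy: H(X) = 1.9788 bits
Redundancy: R = 2.0000 - 1.9788 = 0.0212 bits

This redundancy represents potential for compression: the source could be compressed by 0.0212 bits per symbol.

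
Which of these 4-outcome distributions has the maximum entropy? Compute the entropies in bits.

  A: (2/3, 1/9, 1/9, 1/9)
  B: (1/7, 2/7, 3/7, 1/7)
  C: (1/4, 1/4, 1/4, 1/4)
C

For a discrete distribution over n outcomes, entropy is maximized by the uniform distribution.

Computing entropies:
H(A) = 1.4466 bits
H(B) = 1.8424 bits
H(C) = 2.0000 bits

The uniform distribution (where all probabilities equal 1/4) achieves the maximum entropy of log_2(4) = 2.0000 bits.

Distribution C has the highest entropy.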